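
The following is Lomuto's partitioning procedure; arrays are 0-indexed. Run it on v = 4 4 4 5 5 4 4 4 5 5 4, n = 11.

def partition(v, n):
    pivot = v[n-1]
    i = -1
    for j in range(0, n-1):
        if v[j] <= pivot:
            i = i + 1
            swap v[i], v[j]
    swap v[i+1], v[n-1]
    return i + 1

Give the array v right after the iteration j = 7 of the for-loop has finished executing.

pivot=4, i=-1
j=0: 4≤4, i=0, swap(0,0) ⇒ 4 4 4 5 5 4 4 4 5 5 4
j=1: 4≤4, i=1, swap(1,1) ⇒ 4 4 4 5 5 4 4 4 5 5 4
j=2: 4≤4, i=2, swap(2,2) ⇒ 4 4 4 5 5 4 4 4 5 5 4
j=3: 5>4, skip
j=4: 5>4, skip
j=5: 4≤4, i=3, swap(3,5) ⇒ 4 4 4 4 5 5 4 4 5 5 4
j=6: 4≤4, i=4, swap(4,6) ⇒ 4 4 4 4 4 5 5 4 5 5 4
j=7: 4≤4, i=5, swap(5,7) ⇒ 4 4 4 4 4 4 5 5 5 5 4
(after j=7) v = 4 4 4 4 4 4 5 5 5 5 4

4 4 4 4 4 4 5 5 5 5 4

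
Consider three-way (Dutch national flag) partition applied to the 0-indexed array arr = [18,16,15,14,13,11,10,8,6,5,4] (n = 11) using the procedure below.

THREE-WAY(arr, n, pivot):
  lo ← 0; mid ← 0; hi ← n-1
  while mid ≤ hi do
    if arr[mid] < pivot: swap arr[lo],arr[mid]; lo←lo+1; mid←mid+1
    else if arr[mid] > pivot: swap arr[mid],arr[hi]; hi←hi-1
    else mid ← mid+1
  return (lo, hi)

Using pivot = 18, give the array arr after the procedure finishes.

pivot = 18; lo=0, mid=0, hi=10
arr[mid]=18=18: mid=1
arr[mid]=16<18: swap arr[0],arr[1]; lo=1,mid=2 → [16,18,15,14,13,11,10,8,6,5,4]
arr[mid]=15<18: swap arr[1],arr[2]; lo=2,mid=3 → [16,15,18,14,13,11,10,8,6,5,4]
arr[mid]=14<18: swap arr[2],arr[3]; lo=3,mid=4 → [16,15,14,18,13,11,10,8,6,5,4]
arr[mid]=13<18: swap arr[3],arr[4]; lo=4,mid=5 → [16,15,14,13,18,11,10,8,6,5,4]
arr[mid]=11<18: swap arr[4],arr[5]; lo=5,mid=6 → [16,15,14,13,11,18,10,8,6,5,4]
arr[mid]=10<18: swap arr[5],arr[6]; lo=6,mid=7 → [16,15,14,13,11,10,18,8,6,5,4]
arr[mid]=8<18: swap arr[6],arr[7]; lo=7,mid=8 → [16,15,14,13,11,10,8,18,6,5,4]
arr[mid]=6<18: swap arr[7],arr[8]; lo=8,mid=9 → [16,15,14,13,11,10,8,6,18,5,4]
arr[mid]=5<18: swap arr[8],arr[9]; lo=9,mid=10 → [16,15,14,13,11,10,8,6,5,18,4]
arr[mid]=4<18: swap arr[9],arr[10]; lo=10,mid=11 → [16,15,14,13,11,10,8,6,5,4,18]
end: lo=10, hi=10; arr = [16,15,14,13,11,10,8,6,5,4,18]

[16,15,14,13,11,10,8,6,5,4,18]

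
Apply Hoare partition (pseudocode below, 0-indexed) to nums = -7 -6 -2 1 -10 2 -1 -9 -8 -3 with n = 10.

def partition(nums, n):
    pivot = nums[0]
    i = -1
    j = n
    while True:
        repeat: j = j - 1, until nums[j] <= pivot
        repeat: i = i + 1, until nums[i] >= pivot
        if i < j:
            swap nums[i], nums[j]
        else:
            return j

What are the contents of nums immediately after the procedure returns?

-8 -9 -10 1 -2 2 -1 -6 -7 -3

pivot=-7
j stops at 8 (-8), i stops at 0 (-7); swap ⇒ -8 -6 -2 1 -10 2 -1 -9 -7 -3
j stops at 7 (-9), i stops at 1 (-6); swap ⇒ -8 -9 -2 1 -10 2 -1 -6 -7 -3
j stops at 4 (-10), i stops at 2 (-2); swap ⇒ -8 -9 -10 1 -2 2 -1 -6 -7 -3
j stops at 2, i stops at 3; i≥j ⇒ return 2. nums=-8 -9 -10 1 -2 2 -1 -6 -7 -3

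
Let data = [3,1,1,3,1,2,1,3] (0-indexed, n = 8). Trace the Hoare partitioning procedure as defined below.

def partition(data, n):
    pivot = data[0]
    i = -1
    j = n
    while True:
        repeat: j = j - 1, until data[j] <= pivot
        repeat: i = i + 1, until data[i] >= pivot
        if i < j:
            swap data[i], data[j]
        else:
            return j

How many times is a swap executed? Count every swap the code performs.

pivot = data[0] = 3; i = -1, j = 8
j→7 (data[7]=3≤3), i→0 (data[0]=3≥3); i<j, swap → [3,1,1,3,1,2,1,3]
j→6 (data[6]=1≤3), i→3 (data[3]=3≥3); i<j, swap → [3,1,1,1,1,2,3,3]
j→5, i→6; i≥j, return j=5. data = [3,1,1,1,1,2,3,3]

2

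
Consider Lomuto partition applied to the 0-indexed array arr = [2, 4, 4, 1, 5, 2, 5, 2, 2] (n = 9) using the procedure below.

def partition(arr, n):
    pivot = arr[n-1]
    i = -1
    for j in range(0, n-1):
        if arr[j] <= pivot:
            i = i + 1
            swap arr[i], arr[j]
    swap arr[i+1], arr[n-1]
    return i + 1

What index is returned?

pivot = arr[8] = 2; i = -1
j=0: arr[0]=2 ≤ 2 → i=0, swap arr[0],arr[0] (no change) → [2, 4, 4, 1, 5, 2, 5, 2, 2]
j=1: arr[1]=4 > 2 → no swap
j=2: arr[2]=4 > 2 → no swap
j=3: arr[3]=1 ≤ 2 → i=1, swap arr[1],arr[3] → [2, 1, 4, 4, 5, 2, 5, 2, 2]
j=4: arr[4]=5 > 2 → no swap
j=5: arr[5]=2 ≤ 2 → i=2, swap arr[2],arr[5] → [2, 1, 2, 4, 5, 4, 5, 2, 2]
j=6: arr[6]=5 > 2 → no swap
j=7: arr[7]=2 ≤ 2 → i=3, swap arr[3],arr[7] → [2, 1, 2, 2, 5, 4, 5, 4, 2]
final swap arr[4],arr[8] → [2, 1, 2, 2, 2, 4, 5, 4, 5]; return 4

4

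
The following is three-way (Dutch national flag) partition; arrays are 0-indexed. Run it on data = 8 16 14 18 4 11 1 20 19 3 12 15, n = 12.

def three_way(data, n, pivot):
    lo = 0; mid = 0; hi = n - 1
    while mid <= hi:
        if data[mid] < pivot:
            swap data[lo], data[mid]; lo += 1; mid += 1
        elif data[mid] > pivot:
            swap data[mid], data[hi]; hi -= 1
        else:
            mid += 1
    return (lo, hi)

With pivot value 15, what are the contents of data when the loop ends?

8 14 12 4 11 1 3 15 19 20 18 16

pivot = 15; lo=0, mid=0, hi=11
data[mid]=8<15: swap data[0],data[0]; lo=1,mid=1 → 8 16 14 18 4 11 1 20 19 3 12 15
data[mid]=16>15: swap data[1],data[11]; hi=10 → 8 15 14 18 4 11 1 20 19 3 12 16
data[mid]=15=15: mid=2
data[mid]=14<15: swap data[1],data[2]; lo=2,mid=3 → 8 14 15 18 4 11 1 20 19 3 12 16
data[mid]=18>15: swap data[3],data[10]; hi=9 → 8 14 15 12 4 11 1 20 19 3 18 16
data[mid]=12<15: swap data[2],data[3]; lo=3,mid=4 → 8 14 12 15 4 11 1 20 19 3 18 16
data[mid]=4<15: swap data[3],data[4]; lo=4,mid=5 → 8 14 12 4 15 11 1 20 19 3 18 16
data[mid]=11<15: swap data[4],data[5]; lo=5,mid=6 → 8 14 12 4 11 15 1 20 19 3 18 16
data[mid]=1<15: swap data[5],data[6]; lo=6,mid=7 → 8 14 12 4 11 1 15 20 19 3 18 16
data[mid]=20>15: swap data[7],data[9]; hi=8 → 8 14 12 4 11 1 15 3 19 20 18 16
data[mid]=3<15: swap data[6],data[7]; lo=7,mid=8 → 8 14 12 4 11 1 3 15 19 20 18 16
data[mid]=19>15: swap data[8],data[8]; hi=7 → 8 14 12 4 11 1 3 15 19 20 18 16
end: lo=7, hi=7; data = 8 14 12 4 11 1 3 15 19 20 18 16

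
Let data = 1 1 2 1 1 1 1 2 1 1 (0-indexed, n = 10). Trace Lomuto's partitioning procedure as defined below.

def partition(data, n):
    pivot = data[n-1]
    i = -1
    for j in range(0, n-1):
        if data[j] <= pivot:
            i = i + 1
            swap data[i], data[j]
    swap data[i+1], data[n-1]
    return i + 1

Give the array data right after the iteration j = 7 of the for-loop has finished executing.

pivot=1, i=-1
j=0: 1≤1, i=0, swap(0,0) ⇒ 1 1 2 1 1 1 1 2 1 1
j=1: 1≤1, i=1, swap(1,1) ⇒ 1 1 2 1 1 1 1 2 1 1
j=2: 2>1, skip
j=3: 1≤1, i=2, swap(2,3) ⇒ 1 1 1 2 1 1 1 2 1 1
j=4: 1≤1, i=3, swap(3,4) ⇒ 1 1 1 1 2 1 1 2 1 1
j=5: 1≤1, i=4, swap(4,5) ⇒ 1 1 1 1 1 2 1 2 1 1
j=6: 1≤1, i=5, swap(5,6) ⇒ 1 1 1 1 1 1 2 2 1 1
j=7: 2>1, skip
(after j=7) data = 1 1 1 1 1 1 2 2 1 1

1 1 1 1 1 1 2 2 1 1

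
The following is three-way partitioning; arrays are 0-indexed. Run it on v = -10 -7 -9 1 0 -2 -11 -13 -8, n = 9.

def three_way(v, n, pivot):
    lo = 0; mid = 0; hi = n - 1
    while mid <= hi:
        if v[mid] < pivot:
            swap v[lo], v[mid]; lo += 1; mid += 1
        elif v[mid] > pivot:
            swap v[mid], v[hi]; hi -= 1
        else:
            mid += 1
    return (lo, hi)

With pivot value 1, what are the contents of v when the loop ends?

pivot = 1; lo=0, mid=0, hi=8
v[mid]=-10<1: swap v[0],v[0]; lo=1,mid=1 → -10 -7 -9 1 0 -2 -11 -13 -8
v[mid]=-7<1: swap v[1],v[1]; lo=2,mid=2 → -10 -7 -9 1 0 -2 -11 -13 -8
v[mid]=-9<1: swap v[2],v[2]; lo=3,mid=3 → -10 -7 -9 1 0 -2 -11 -13 -8
v[mid]=1=1: mid=4
v[mid]=0<1: swap v[3],v[4]; lo=4,mid=5 → -10 -7 -9 0 1 -2 -11 -13 -8
v[mid]=-2<1: swap v[4],v[5]; lo=5,mid=6 → -10 -7 -9 0 -2 1 -11 -13 -8
v[mid]=-11<1: swap v[5],v[6]; lo=6,mid=7 → -10 -7 -9 0 -2 -11 1 -13 -8
v[mid]=-13<1: swap v[6],v[7]; lo=7,mid=8 → -10 -7 -9 0 -2 -11 -13 1 -8
v[mid]=-8<1: swap v[7],v[8]; lo=8,mid=9 → -10 -7 -9 0 -2 -11 -13 -8 1
end: lo=8, hi=8; v = -10 -7 -9 0 -2 -11 -13 -8 1

-10 -7 -9 0 -2 -11 -13 -8 1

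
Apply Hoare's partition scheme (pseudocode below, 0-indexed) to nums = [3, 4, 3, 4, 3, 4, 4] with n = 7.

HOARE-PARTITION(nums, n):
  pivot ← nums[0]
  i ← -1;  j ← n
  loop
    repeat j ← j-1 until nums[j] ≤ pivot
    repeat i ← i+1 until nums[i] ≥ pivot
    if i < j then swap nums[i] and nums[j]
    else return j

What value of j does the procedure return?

1

pivot=3
j stops at 4 (3), i stops at 0 (3); swap ⇒ [3, 4, 3, 4, 3, 4, 4]
j stops at 2 (3), i stops at 1 (4); swap ⇒ [3, 3, 4, 4, 3, 4, 4]
j stops at 1, i stops at 2; i≥j ⇒ return 1. nums=[3, 3, 4, 4, 3, 4, 4]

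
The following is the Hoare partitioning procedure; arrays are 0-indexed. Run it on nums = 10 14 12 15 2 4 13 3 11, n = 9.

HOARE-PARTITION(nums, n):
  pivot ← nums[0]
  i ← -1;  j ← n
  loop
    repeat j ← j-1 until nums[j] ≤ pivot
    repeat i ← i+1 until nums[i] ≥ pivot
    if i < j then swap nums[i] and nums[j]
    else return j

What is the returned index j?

pivot = nums[0] = 10; i = -1, j = 9
j→7 (nums[7]=3≤10), i→0 (nums[0]=10≥10); i<j, swap → 3 14 12 15 2 4 13 10 11
j→5 (nums[5]=4≤10), i→1 (nums[1]=14≥10); i<j, swap → 3 4 12 15 2 14 13 10 11
j→4 (nums[4]=2≤10), i→2 (nums[2]=12≥10); i<j, swap → 3 4 2 15 12 14 13 10 11
j→2, i→3; i≥j, return j=2. nums = 3 4 2 15 12 14 13 10 11

2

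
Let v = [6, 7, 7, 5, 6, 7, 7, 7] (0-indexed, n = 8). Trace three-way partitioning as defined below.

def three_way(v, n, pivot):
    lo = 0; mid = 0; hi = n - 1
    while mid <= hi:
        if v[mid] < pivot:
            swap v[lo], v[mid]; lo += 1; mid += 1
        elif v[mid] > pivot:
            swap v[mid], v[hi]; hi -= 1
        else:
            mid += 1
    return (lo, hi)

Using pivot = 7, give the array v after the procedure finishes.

lo=0 mid=0 hi=7
6<7: swap(0,0), lo=1 mid=1 ⇒ [6, 7, 7, 5, 6, 7, 7, 7]
7=7: mid=2
7=7: mid=3
5<7: swap(1,3), lo=2 mid=4 ⇒ [6, 5, 7, 7, 6, 7, 7, 7]
6<7: swap(2,4), lo=3 mid=5 ⇒ [6, 5, 6, 7, 7, 7, 7, 7]
7=7: mid=6
7=7: mid=7
7=7: mid=8
done. lo=3 hi=7; v=[6, 5, 6, 7, 7, 7, 7, 7]

[6, 5, 6, 7, 7, 7, 7, 7]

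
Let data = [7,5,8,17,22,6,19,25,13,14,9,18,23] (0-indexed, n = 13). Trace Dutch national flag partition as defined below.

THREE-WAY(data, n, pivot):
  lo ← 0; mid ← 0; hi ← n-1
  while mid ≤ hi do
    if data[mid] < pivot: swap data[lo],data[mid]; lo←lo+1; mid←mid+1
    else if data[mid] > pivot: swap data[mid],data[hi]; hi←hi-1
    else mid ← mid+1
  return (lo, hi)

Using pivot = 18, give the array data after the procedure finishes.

lo=0 mid=0 hi=12
7<18: swap(0,0), lo=1 mid=1 ⇒ [7,5,8,17,22,6,19,25,13,14,9,18,23]
5<18: swap(1,1), lo=2 mid=2 ⇒ [7,5,8,17,22,6,19,25,13,14,9,18,23]
8<18: swap(2,2), lo=3 mid=3 ⇒ [7,5,8,17,22,6,19,25,13,14,9,18,23]
17<18: swap(3,3), lo=4 mid=4 ⇒ [7,5,8,17,22,6,19,25,13,14,9,18,23]
22>18: swap(4,12), hi=11 ⇒ [7,5,8,17,23,6,19,25,13,14,9,18,22]
23>18: swap(4,11), hi=10 ⇒ [7,5,8,17,18,6,19,25,13,14,9,23,22]
18=18: mid=5
6<18: swap(4,5), lo=5 mid=6 ⇒ [7,5,8,17,6,18,19,25,13,14,9,23,22]
19>18: swap(6,10), hi=9 ⇒ [7,5,8,17,6,18,9,25,13,14,19,23,22]
9<18: swap(5,6), lo=6 mid=7 ⇒ [7,5,8,17,6,9,18,25,13,14,19,23,22]
25>18: swap(7,9), hi=8 ⇒ [7,5,8,17,6,9,18,14,13,25,19,23,22]
14<18: swap(6,7), lo=7 mid=8 ⇒ [7,5,8,17,6,9,14,18,13,25,19,23,22]
13<18: swap(7,8), lo=8 mid=9 ⇒ [7,5,8,17,6,9,14,13,18,25,19,23,22]
done. lo=8 hi=8; data=[7,5,8,17,6,9,14,13,18,25,19,23,22]

[7,5,8,17,6,9,14,13,18,25,19,23,22]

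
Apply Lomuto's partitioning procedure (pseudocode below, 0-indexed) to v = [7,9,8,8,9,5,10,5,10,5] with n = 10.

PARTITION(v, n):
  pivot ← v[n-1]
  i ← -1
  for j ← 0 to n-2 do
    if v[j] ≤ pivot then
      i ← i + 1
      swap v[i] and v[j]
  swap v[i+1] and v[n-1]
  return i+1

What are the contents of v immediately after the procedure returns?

[5,5,5,8,9,7,10,9,10,8]

pivot=5, i=-1
j=0: 7>5, skip
j=1: 9>5, skip
j=2: 8>5, skip
j=3: 8>5, skip
j=4: 9>5, skip
j=5: 5≤5, i=0, swap(0,5) ⇒ [5,9,8,8,9,7,10,5,10,5]
j=6: 10>5, skip
j=7: 5≤5, i=1, swap(1,7) ⇒ [5,5,8,8,9,7,10,9,10,5]
j=8: 10>5, skip
swap(2,9) ⇒ [5,5,5,8,9,7,10,9,10,8]; return 2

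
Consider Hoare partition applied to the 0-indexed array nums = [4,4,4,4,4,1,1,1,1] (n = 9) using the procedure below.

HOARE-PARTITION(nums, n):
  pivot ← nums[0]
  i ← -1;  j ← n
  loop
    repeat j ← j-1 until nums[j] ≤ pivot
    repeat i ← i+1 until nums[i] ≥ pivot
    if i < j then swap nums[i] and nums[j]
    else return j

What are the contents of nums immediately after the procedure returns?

[1,1,1,1,4,4,4,4,4]

pivot=4
j stops at 8 (1), i stops at 0 (4); swap ⇒ [1,4,4,4,4,1,1,1,4]
j stops at 7 (1), i stops at 1 (4); swap ⇒ [1,1,4,4,4,1,1,4,4]
j stops at 6 (1), i stops at 2 (4); swap ⇒ [1,1,1,4,4,1,4,4,4]
j stops at 5 (1), i stops at 3 (4); swap ⇒ [1,1,1,1,4,4,4,4,4]
j stops at 4, i stops at 4; i≥j ⇒ return 4. nums=[1,1,1,1,4,4,4,4,4]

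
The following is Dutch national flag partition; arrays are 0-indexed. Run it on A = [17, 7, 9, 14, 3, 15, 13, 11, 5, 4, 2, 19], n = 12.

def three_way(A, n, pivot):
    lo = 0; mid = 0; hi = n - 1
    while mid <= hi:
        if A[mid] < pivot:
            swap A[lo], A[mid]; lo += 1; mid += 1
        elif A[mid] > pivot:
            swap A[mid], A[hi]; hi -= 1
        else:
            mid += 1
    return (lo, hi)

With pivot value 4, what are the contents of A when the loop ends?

lo=0 mid=0 hi=11
17>4: swap(0,11), hi=10 ⇒ [19, 7, 9, 14, 3, 15, 13, 11, 5, 4, 2, 17]
19>4: swap(0,10), hi=9 ⇒ [2, 7, 9, 14, 3, 15, 13, 11, 5, 4, 19, 17]
2<4: swap(0,0), lo=1 mid=1 ⇒ [2, 7, 9, 14, 3, 15, 13, 11, 5, 4, 19, 17]
7>4: swap(1,9), hi=8 ⇒ [2, 4, 9, 14, 3, 15, 13, 11, 5, 7, 19, 17]
4=4: mid=2
9>4: swap(2,8), hi=7 ⇒ [2, 4, 5, 14, 3, 15, 13, 11, 9, 7, 19, 17]
5>4: swap(2,7), hi=6 ⇒ [2, 4, 11, 14, 3, 15, 13, 5, 9, 7, 19, 17]
11>4: swap(2,6), hi=5 ⇒ [2, 4, 13, 14, 3, 15, 11, 5, 9, 7, 19, 17]
13>4: swap(2,5), hi=4 ⇒ [2, 4, 15, 14, 3, 13, 11, 5, 9, 7, 19, 17]
15>4: swap(2,4), hi=3 ⇒ [2, 4, 3, 14, 15, 13, 11, 5, 9, 7, 19, 17]
3<4: swap(1,2), lo=2 mid=3 ⇒ [2, 3, 4, 14, 15, 13, 11, 5, 9, 7, 19, 17]
14>4: swap(3,3), hi=2 ⇒ [2, 3, 4, 14, 15, 13, 11, 5, 9, 7, 19, 17]
done. lo=2 hi=2; A=[2, 3, 4, 14, 15, 13, 11, 5, 9, 7, 19, 17]

[2, 3, 4, 14, 15, 13, 11, 5, 9, 7, 19, 17]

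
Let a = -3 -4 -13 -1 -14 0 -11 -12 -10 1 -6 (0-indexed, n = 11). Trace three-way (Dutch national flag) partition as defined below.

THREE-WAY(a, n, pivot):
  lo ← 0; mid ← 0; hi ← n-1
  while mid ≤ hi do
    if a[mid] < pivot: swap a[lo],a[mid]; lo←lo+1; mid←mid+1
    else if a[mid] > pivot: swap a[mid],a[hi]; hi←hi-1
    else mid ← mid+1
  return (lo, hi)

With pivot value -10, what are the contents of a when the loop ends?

-12 -13 -11 -14 -10 0 -1 -4 1 -6 -3

pivot = -10; lo=0, mid=0, hi=10
a[mid]=-3>-10: swap a[0],a[10]; hi=9 → -6 -4 -13 -1 -14 0 -11 -12 -10 1 -3
a[mid]=-6>-10: swap a[0],a[9]; hi=8 → 1 -4 -13 -1 -14 0 -11 -12 -10 -6 -3
a[mid]=1>-10: swap a[0],a[8]; hi=7 → -10 -4 -13 -1 -14 0 -11 -12 1 -6 -3
a[mid]=-10=-10: mid=1
a[mid]=-4>-10: swap a[1],a[7]; hi=6 → -10 -12 -13 -1 -14 0 -11 -4 1 -6 -3
a[mid]=-12<-10: swap a[0],a[1]; lo=1,mid=2 → -12 -10 -13 -1 -14 0 -11 -4 1 -6 -3
a[mid]=-13<-10: swap a[1],a[2]; lo=2,mid=3 → -12 -13 -10 -1 -14 0 -11 -4 1 -6 -3
a[mid]=-1>-10: swap a[3],a[6]; hi=5 → -12 -13 -10 -11 -14 0 -1 -4 1 -6 -3
a[mid]=-11<-10: swap a[2],a[3]; lo=3,mid=4 → -12 -13 -11 -10 -14 0 -1 -4 1 -6 -3
a[mid]=-14<-10: swap a[3],a[4]; lo=4,mid=5 → -12 -13 -11 -14 -10 0 -1 -4 1 -6 -3
a[mid]=0>-10: swap a[5],a[5]; hi=4 → -12 -13 -11 -14 -10 0 -1 -4 1 -6 -3
end: lo=4, hi=4; a = -12 -13 -11 -14 -10 0 -1 -4 1 -6 -3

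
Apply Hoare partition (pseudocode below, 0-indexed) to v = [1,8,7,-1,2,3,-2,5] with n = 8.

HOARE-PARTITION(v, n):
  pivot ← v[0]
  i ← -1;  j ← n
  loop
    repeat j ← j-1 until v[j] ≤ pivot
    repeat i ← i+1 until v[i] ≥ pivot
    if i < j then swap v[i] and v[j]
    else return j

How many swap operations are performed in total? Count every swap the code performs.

2

pivot=1
j stops at 6 (-2), i stops at 0 (1); swap ⇒ [-2,8,7,-1,2,3,1,5]
j stops at 3 (-1), i stops at 1 (8); swap ⇒ [-2,-1,7,8,2,3,1,5]
j stops at 1, i stops at 2; i≥j ⇒ return 1. v=[-2,-1,7,8,2,3,1,5]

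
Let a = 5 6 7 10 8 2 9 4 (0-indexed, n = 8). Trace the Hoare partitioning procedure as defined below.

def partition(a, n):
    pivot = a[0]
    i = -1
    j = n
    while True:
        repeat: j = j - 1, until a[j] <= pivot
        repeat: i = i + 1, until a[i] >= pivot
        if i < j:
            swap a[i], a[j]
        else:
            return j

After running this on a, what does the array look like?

pivot = a[0] = 5; i = -1, j = 8
j→7 (a[7]=4≤5), i→0 (a[0]=5≥5); i<j, swap → 4 6 7 10 8 2 9 5
j→5 (a[5]=2≤5), i→1 (a[1]=6≥5); i<j, swap → 4 2 7 10 8 6 9 5
j→1, i→2; i≥j, return j=1. a = 4 2 7 10 8 6 9 5

4 2 7 10 8 6 9 5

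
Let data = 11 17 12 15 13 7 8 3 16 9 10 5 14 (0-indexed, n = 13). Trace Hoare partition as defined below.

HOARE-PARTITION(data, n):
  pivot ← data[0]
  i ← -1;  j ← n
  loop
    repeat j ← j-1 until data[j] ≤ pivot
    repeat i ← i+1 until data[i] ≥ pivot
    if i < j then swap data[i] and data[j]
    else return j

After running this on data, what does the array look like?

5 10 9 3 8 7 13 15 16 12 17 11 14

pivot = data[0] = 11; i = -1, j = 13
j→11 (data[11]=5≤11), i→0 (data[0]=11≥11); i<j, swap → 5 17 12 15 13 7 8 3 16 9 10 11 14
j→10 (data[10]=10≤11), i→1 (data[1]=17≥11); i<j, swap → 5 10 12 15 13 7 8 3 16 9 17 11 14
j→9 (data[9]=9≤11), i→2 (data[2]=12≥11); i<j, swap → 5 10 9 15 13 7 8 3 16 12 17 11 14
j→7 (data[7]=3≤11), i→3 (data[3]=15≥11); i<j, swap → 5 10 9 3 13 7 8 15 16 12 17 11 14
j→6 (data[6]=8≤11), i→4 (data[4]=13≥11); i<j, swap → 5 10 9 3 8 7 13 15 16 12 17 11 14
j→5, i→6; i≥j, return j=5. data = 5 10 9 3 8 7 13 15 16 12 17 11 14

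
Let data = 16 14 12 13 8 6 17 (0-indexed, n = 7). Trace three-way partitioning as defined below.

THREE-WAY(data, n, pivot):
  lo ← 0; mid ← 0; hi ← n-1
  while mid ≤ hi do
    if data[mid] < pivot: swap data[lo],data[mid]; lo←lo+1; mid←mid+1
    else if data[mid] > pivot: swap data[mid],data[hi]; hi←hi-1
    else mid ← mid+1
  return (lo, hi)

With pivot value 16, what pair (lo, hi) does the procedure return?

pivot = 16; lo=0, mid=0, hi=6
data[mid]=16=16: mid=1
data[mid]=14<16: swap data[0],data[1]; lo=1,mid=2 → 14 16 12 13 8 6 17
data[mid]=12<16: swap data[1],data[2]; lo=2,mid=3 → 14 12 16 13 8 6 17
data[mid]=13<16: swap data[2],data[3]; lo=3,mid=4 → 14 12 13 16 8 6 17
data[mid]=8<16: swap data[3],data[4]; lo=4,mid=5 → 14 12 13 8 16 6 17
data[mid]=6<16: swap data[4],data[5]; lo=5,mid=6 → 14 12 13 8 6 16 17
data[mid]=17>16: swap data[6],data[6]; hi=5 → 14 12 13 8 6 16 17
end: lo=5, hi=5; data = 14 12 13 8 6 16 17

(5, 5)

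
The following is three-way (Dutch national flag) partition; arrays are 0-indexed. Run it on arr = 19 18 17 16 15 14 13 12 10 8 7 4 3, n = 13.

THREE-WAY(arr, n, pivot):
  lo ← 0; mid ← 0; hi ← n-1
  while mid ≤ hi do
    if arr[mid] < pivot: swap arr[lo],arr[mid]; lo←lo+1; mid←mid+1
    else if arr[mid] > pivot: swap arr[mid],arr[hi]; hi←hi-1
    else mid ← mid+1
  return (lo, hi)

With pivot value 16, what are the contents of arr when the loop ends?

3 4 7 15 14 13 12 10 8 16 17 18 19

lo=0 mid=0 hi=12
19>16: swap(0,12), hi=11 ⇒ 3 18 17 16 15 14 13 12 10 8 7 4 19
3<16: swap(0,0), lo=1 mid=1 ⇒ 3 18 17 16 15 14 13 12 10 8 7 4 19
18>16: swap(1,11), hi=10 ⇒ 3 4 17 16 15 14 13 12 10 8 7 18 19
4<16: swap(1,1), lo=2 mid=2 ⇒ 3 4 17 16 15 14 13 12 10 8 7 18 19
17>16: swap(2,10), hi=9 ⇒ 3 4 7 16 15 14 13 12 10 8 17 18 19
7<16: swap(2,2), lo=3 mid=3 ⇒ 3 4 7 16 15 14 13 12 10 8 17 18 19
16=16: mid=4
15<16: swap(3,4), lo=4 mid=5 ⇒ 3 4 7 15 16 14 13 12 10 8 17 18 19
14<16: swap(4,5), lo=5 mid=6 ⇒ 3 4 7 15 14 16 13 12 10 8 17 18 19
13<16: swap(5,6), lo=6 mid=7 ⇒ 3 4 7 15 14 13 16 12 10 8 17 18 19
12<16: swap(6,7), lo=7 mid=8 ⇒ 3 4 7 15 14 13 12 16 10 8 17 18 19
10<16: swap(7,8), lo=8 mid=9 ⇒ 3 4 7 15 14 13 12 10 16 8 17 18 19
8<16: swap(8,9), lo=9 mid=10 ⇒ 3 4 7 15 14 13 12 10 8 16 17 18 19
done. lo=9 hi=9; arr=3 4 7 15 14 13 12 10 8 16 17 18 19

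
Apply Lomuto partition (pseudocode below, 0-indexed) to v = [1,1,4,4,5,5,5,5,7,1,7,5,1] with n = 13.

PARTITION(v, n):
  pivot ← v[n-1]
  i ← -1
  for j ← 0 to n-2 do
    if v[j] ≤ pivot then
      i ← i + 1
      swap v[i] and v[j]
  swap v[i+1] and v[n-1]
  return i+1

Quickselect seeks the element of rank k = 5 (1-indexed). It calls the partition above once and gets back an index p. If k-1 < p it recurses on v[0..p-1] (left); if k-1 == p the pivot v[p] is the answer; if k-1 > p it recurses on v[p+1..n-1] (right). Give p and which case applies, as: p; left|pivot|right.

3; right

pivot=1, i=-1
j=0: 1≤1, i=0, swap(0,0) ⇒ [1,1,4,4,5,5,5,5,7,1,7,5,1]
j=1: 1≤1, i=1, swap(1,1) ⇒ [1,1,4,4,5,5,5,5,7,1,7,5,1]
j=2: 4>1, skip
j=3: 4>1, skip
j=4: 5>1, skip
j=5: 5>1, skip
j=6: 5>1, skip
j=7: 5>1, skip
j=8: 7>1, skip
j=9: 1≤1, i=2, swap(2,9) ⇒ [1,1,1,4,5,5,5,5,7,4,7,5,1]
j=10: 7>1, skip
j=11: 5>1, skip
swap(3,12) ⇒ [1,1,1,1,5,5,5,5,7,4,7,5,4]; return 3
p = 3; k-1 = 4 > 3 ⇒ right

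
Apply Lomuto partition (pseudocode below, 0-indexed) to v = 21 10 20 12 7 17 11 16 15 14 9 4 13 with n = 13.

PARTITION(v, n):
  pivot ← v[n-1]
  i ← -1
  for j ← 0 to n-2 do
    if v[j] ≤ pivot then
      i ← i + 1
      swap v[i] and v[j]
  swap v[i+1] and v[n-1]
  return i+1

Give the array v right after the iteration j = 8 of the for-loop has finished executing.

10 12 7 11 20 17 21 16 15 14 9 4 13

pivot = v[12] = 13; i = -1
j=0: v[0]=21 > 13 → no swap
j=1: v[1]=10 ≤ 13 → i=0, swap v[0],v[1] → 10 21 20 12 7 17 11 16 15 14 9 4 13
j=2: v[2]=20 > 13 → no swap
j=3: v[3]=12 ≤ 13 → i=1, swap v[1],v[3] → 10 12 20 21 7 17 11 16 15 14 9 4 13
j=4: v[4]=7 ≤ 13 → i=2, swap v[2],v[4] → 10 12 7 21 20 17 11 16 15 14 9 4 13
j=5: v[5]=17 > 13 → no swap
j=6: v[6]=11 ≤ 13 → i=3, swap v[3],v[6] → 10 12 7 11 20 17 21 16 15 14 9 4 13
j=7: v[7]=16 > 13 → no swap
j=8: v[8]=15 > 13 → no swap
(after j=8) v = 10 12 7 11 20 17 21 16 15 14 9 4 13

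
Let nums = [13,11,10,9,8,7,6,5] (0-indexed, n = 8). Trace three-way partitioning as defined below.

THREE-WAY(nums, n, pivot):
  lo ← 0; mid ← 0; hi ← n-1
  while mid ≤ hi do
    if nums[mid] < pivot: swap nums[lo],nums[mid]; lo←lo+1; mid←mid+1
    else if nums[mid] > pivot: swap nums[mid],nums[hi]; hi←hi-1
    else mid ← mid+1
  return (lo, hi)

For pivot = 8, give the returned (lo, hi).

(3, 3)

lo=0 mid=0 hi=7
13>8: swap(0,7), hi=6 ⇒ [5,11,10,9,8,7,6,13]
5<8: swap(0,0), lo=1 mid=1 ⇒ [5,11,10,9,8,7,6,13]
11>8: swap(1,6), hi=5 ⇒ [5,6,10,9,8,7,11,13]
6<8: swap(1,1), lo=2 mid=2 ⇒ [5,6,10,9,8,7,11,13]
10>8: swap(2,5), hi=4 ⇒ [5,6,7,9,8,10,11,13]
7<8: swap(2,2), lo=3 mid=3 ⇒ [5,6,7,9,8,10,11,13]
9>8: swap(3,4), hi=3 ⇒ [5,6,7,8,9,10,11,13]
8=8: mid=4
done. lo=3 hi=3; nums=[5,6,7,8,9,10,11,13]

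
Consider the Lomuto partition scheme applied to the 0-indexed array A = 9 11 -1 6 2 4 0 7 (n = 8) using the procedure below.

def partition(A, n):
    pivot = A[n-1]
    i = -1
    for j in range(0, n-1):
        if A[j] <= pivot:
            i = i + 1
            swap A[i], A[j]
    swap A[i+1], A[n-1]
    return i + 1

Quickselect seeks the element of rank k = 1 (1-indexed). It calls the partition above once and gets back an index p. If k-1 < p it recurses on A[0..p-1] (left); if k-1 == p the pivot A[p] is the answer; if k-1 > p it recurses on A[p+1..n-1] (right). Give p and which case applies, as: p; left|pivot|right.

5; left

pivot = A[7] = 7; i = -1
j=0: A[0]=9 > 7 → no swap
j=1: A[1]=11 > 7 → no swap
j=2: A[2]=-1 ≤ 7 → i=0, swap A[0],A[2] → -1 11 9 6 2 4 0 7
j=3: A[3]=6 ≤ 7 → i=1, swap A[1],A[3] → -1 6 9 11 2 4 0 7
j=4: A[4]=2 ≤ 7 → i=2, swap A[2],A[4] → -1 6 2 11 9 4 0 7
j=5: A[5]=4 ≤ 7 → i=3, swap A[3],A[5] → -1 6 2 4 9 11 0 7
j=6: A[6]=0 ≤ 7 → i=4, swap A[4],A[6] → -1 6 2 4 0 11 9 7
final swap A[5],A[7] → -1 6 2 4 0 7 9 11; return 5
p = 5; k-1 = 0 < 5 ⇒ left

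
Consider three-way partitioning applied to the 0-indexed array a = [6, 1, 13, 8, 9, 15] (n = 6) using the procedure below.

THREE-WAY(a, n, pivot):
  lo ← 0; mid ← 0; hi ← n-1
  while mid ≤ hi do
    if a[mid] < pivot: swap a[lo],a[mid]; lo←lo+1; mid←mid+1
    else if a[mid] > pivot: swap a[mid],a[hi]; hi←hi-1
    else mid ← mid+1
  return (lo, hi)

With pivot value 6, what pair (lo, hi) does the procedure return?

(1, 1)

lo=0 mid=0 hi=5
6=6: mid=1
1<6: swap(0,1), lo=1 mid=2 ⇒ [1, 6, 13, 8, 9, 15]
13>6: swap(2,5), hi=4 ⇒ [1, 6, 15, 8, 9, 13]
15>6: swap(2,4), hi=3 ⇒ [1, 6, 9, 8, 15, 13]
9>6: swap(2,3), hi=2 ⇒ [1, 6, 8, 9, 15, 13]
8>6: swap(2,2), hi=1 ⇒ [1, 6, 8, 9, 15, 13]
done. lo=1 hi=1; a=[1, 6, 8, 9, 15, 13]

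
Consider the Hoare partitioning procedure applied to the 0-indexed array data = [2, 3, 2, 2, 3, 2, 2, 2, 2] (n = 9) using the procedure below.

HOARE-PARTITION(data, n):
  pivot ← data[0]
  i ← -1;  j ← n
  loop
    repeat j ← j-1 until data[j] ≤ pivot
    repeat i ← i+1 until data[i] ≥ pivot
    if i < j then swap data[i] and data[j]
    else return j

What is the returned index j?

pivot = data[0] = 2; i = -1, j = 9
j→8 (data[8]=2≤2), i→0 (data[0]=2≥2); i<j, swap → [2, 3, 2, 2, 3, 2, 2, 2, 2]
j→7 (data[7]=2≤2), i→1 (data[1]=3≥2); i<j, swap → [2, 2, 2, 2, 3, 2, 2, 3, 2]
j→6 (data[6]=2≤2), i→2 (data[2]=2≥2); i<j, swap → [2, 2, 2, 2, 3, 2, 2, 3, 2]
j→5 (data[5]=2≤2), i→3 (data[3]=2≥2); i<j, swap → [2, 2, 2, 2, 3, 2, 2, 3, 2]
j→3, i→4; i≥j, return j=3. data = [2, 2, 2, 2, 3, 2, 2, 3, 2]

3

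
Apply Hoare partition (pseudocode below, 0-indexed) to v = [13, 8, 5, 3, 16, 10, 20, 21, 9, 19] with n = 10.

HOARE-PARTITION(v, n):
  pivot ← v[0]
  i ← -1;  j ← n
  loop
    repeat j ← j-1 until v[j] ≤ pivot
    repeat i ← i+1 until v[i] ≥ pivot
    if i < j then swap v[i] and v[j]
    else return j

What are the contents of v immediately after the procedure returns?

[9, 8, 5, 3, 10, 16, 20, 21, 13, 19]

pivot=13
j stops at 8 (9), i stops at 0 (13); swap ⇒ [9, 8, 5, 3, 16, 10, 20, 21, 13, 19]
j stops at 5 (10), i stops at 4 (16); swap ⇒ [9, 8, 5, 3, 10, 16, 20, 21, 13, 19]
j stops at 4, i stops at 5; i≥j ⇒ return 4. v=[9, 8, 5, 3, 10, 16, 20, 21, 13, 19]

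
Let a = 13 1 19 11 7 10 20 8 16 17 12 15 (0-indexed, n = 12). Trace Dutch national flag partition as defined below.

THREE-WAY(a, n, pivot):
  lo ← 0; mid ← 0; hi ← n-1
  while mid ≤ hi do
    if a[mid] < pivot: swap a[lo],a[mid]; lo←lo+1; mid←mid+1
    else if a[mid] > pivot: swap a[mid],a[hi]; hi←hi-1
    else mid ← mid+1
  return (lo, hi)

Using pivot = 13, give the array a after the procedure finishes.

1 12 11 7 10 8 13 16 17 20 15 19

lo=0 mid=0 hi=11
13=13: mid=1
1<13: swap(0,1), lo=1 mid=2 ⇒ 1 13 19 11 7 10 20 8 16 17 12 15
19>13: swap(2,11), hi=10 ⇒ 1 13 15 11 7 10 20 8 16 17 12 19
15>13: swap(2,10), hi=9 ⇒ 1 13 12 11 7 10 20 8 16 17 15 19
12<13: swap(1,2), lo=2 mid=3 ⇒ 1 12 13 11 7 10 20 8 16 17 15 19
11<13: swap(2,3), lo=3 mid=4 ⇒ 1 12 11 13 7 10 20 8 16 17 15 19
7<13: swap(3,4), lo=4 mid=5 ⇒ 1 12 11 7 13 10 20 8 16 17 15 19
10<13: swap(4,5), lo=5 mid=6 ⇒ 1 12 11 7 10 13 20 8 16 17 15 19
20>13: swap(6,9), hi=8 ⇒ 1 12 11 7 10 13 17 8 16 20 15 19
17>13: swap(6,8), hi=7 ⇒ 1 12 11 7 10 13 16 8 17 20 15 19
16>13: swap(6,7), hi=6 ⇒ 1 12 11 7 10 13 8 16 17 20 15 19
8<13: swap(5,6), lo=6 mid=7 ⇒ 1 12 11 7 10 8 13 16 17 20 15 19
done. lo=6 hi=6; a=1 12 11 7 10 8 13 16 17 20 15 19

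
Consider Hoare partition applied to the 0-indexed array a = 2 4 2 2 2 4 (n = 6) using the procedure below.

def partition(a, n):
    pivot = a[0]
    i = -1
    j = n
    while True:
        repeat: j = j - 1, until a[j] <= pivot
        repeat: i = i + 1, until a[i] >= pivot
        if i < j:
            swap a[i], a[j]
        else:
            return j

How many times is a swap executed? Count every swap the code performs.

pivot = a[0] = 2; i = -1, j = 6
j→4 (a[4]=2≤2), i→0 (a[0]=2≥2); i<j, swap → 2 4 2 2 2 4
j→3 (a[3]=2≤2), i→1 (a[1]=4≥2); i<j, swap → 2 2 2 4 2 4
j→2, i→2; i≥j, return j=2. a = 2 2 2 4 2 4

2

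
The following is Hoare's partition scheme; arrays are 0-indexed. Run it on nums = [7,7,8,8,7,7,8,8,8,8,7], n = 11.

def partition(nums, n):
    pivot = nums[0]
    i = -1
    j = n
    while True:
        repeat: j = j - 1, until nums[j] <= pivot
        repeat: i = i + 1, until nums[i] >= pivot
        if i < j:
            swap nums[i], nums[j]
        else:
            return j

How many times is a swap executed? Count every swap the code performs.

pivot = nums[0] = 7; i = -1, j = 11
j→10 (nums[10]=7≤7), i→0 (nums[0]=7≥7); i<j, swap → [7,7,8,8,7,7,8,8,8,8,7]
j→5 (nums[5]=7≤7), i→1 (nums[1]=7≥7); i<j, swap → [7,7,8,8,7,7,8,8,8,8,7]
j→4 (nums[4]=7≤7), i→2 (nums[2]=8≥7); i<j, swap → [7,7,7,8,8,7,8,8,8,8,7]
j→2, i→3; i≥j, return j=2. nums = [7,7,7,8,8,7,8,8,8,8,7]

3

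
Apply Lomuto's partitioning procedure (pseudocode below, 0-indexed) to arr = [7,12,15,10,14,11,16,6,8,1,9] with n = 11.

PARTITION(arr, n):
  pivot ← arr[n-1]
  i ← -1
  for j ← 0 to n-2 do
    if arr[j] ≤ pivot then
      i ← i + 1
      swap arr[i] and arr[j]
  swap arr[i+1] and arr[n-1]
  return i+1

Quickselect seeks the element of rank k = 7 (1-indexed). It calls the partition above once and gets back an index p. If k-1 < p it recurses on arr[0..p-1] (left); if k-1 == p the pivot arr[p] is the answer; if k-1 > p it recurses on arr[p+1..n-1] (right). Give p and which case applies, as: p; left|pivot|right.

pivot = arr[10] = 9; i = -1
j=0: arr[0]=7 ≤ 9 → i=0, swap arr[0],arr[0] (no change) → [7,12,15,10,14,11,16,6,8,1,9]
j=1: arr[1]=12 > 9 → no swap
j=2: arr[2]=15 > 9 → no swap
j=3: arr[3]=10 > 9 → no swap
j=4: arr[4]=14 > 9 → no swap
j=5: arr[5]=11 > 9 → no swap
j=6: arr[6]=16 > 9 → no swap
j=7: arr[7]=6 ≤ 9 → i=1, swap arr[1],arr[7] → [7,6,15,10,14,11,16,12,8,1,9]
j=8: arr[8]=8 ≤ 9 → i=2, swap arr[2],arr[8] → [7,6,8,10,14,11,16,12,15,1,9]
j=9: arr[9]=1 ≤ 9 → i=3, swap arr[3],arr[9] → [7,6,8,1,14,11,16,12,15,10,9]
final swap arr[4],arr[10] → [7,6,8,1,9,11,16,12,15,10,14]; return 4
p = 4; k-1 = 6 > 4 ⇒ right

4; right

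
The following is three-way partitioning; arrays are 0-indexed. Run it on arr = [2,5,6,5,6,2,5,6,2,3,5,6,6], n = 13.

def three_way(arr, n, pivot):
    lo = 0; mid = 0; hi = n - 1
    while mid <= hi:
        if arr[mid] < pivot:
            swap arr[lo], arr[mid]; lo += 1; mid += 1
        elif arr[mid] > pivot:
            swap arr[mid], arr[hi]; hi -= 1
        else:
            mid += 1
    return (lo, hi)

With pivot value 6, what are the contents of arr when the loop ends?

pivot = 6; lo=0, mid=0, hi=12
arr[mid]=2<6: swap arr[0],arr[0]; lo=1,mid=1 → [2,5,6,5,6,2,5,6,2,3,5,6,6]
arr[mid]=5<6: swap arr[1],arr[1]; lo=2,mid=2 → [2,5,6,5,6,2,5,6,2,3,5,6,6]
arr[mid]=6=6: mid=3
arr[mid]=5<6: swap arr[2],arr[3]; lo=3,mid=4 → [2,5,5,6,6,2,5,6,2,3,5,6,6]
arr[mid]=6=6: mid=5
arr[mid]=2<6: swap arr[3],arr[5]; lo=4,mid=6 → [2,5,5,2,6,6,5,6,2,3,5,6,6]
arr[mid]=5<6: swap arr[4],arr[6]; lo=5,mid=7 → [2,5,5,2,5,6,6,6,2,3,5,6,6]
arr[mid]=6=6: mid=8
arr[mid]=2<6: swap arr[5],arr[8]; lo=6,mid=9 → [2,5,5,2,5,2,6,6,6,3,5,6,6]
arr[mid]=3<6: swap arr[6],arr[9]; lo=7,mid=10 → [2,5,5,2,5,2,3,6,6,6,5,6,6]
arr[mid]=5<6: swap arr[7],arr[10]; lo=8,mid=11 → [2,5,5,2,5,2,3,5,6,6,6,6,6]
arr[mid]=6=6: mid=12
arr[mid]=6=6: mid=13
end: lo=8, hi=12; arr = [2,5,5,2,5,2,3,5,6,6,6,6,6]

[2,5,5,2,5,2,3,5,6,6,6,6,6]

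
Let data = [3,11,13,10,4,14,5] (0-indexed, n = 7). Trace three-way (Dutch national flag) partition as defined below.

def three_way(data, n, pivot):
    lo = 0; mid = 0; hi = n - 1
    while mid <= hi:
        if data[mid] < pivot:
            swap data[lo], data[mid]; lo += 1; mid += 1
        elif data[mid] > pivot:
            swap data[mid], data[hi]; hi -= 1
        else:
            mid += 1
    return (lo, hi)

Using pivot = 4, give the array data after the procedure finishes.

pivot = 4; lo=0, mid=0, hi=6
data[mid]=3<4: swap data[0],data[0]; lo=1,mid=1 → [3,11,13,10,4,14,5]
data[mid]=11>4: swap data[1],data[6]; hi=5 → [3,5,13,10,4,14,11]
data[mid]=5>4: swap data[1],data[5]; hi=4 → [3,14,13,10,4,5,11]
data[mid]=14>4: swap data[1],data[4]; hi=3 → [3,4,13,10,14,5,11]
data[mid]=4=4: mid=2
data[mid]=13>4: swap data[2],data[3]; hi=2 → [3,4,10,13,14,5,11]
data[mid]=10>4: swap data[2],data[2]; hi=1 → [3,4,10,13,14,5,11]
end: lo=1, hi=1; data = [3,4,10,13,14,5,11]

[3,4,10,13,14,5,11]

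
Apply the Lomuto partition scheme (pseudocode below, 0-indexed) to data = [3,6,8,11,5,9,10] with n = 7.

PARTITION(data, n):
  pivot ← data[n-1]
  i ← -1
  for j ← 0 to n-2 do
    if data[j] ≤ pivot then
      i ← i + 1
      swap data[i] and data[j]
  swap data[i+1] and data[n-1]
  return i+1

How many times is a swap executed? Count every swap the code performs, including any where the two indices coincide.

6

pivot=10, i=-1
j=0: 3≤10, i=0, swap(0,0) ⇒ [3,6,8,11,5,9,10]
j=1: 6≤10, i=1, swap(1,1) ⇒ [3,6,8,11,5,9,10]
j=2: 8≤10, i=2, swap(2,2) ⇒ [3,6,8,11,5,9,10]
j=3: 11>10, skip
j=4: 5≤10, i=3, swap(3,4) ⇒ [3,6,8,5,11,9,10]
j=5: 9≤10, i=4, swap(4,5) ⇒ [3,6,8,5,9,11,10]
swap(5,6) ⇒ [3,6,8,5,9,10,11]; return 5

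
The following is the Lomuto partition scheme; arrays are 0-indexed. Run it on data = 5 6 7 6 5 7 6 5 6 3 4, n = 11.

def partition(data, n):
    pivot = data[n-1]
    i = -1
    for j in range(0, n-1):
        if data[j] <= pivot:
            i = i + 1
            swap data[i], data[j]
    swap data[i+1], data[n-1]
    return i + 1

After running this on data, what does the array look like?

3 4 7 6 5 7 6 5 6 5 6

pivot = data[10] = 4; i = -1
j=0: data[0]=5 > 4 → no swap
j=1: data[1]=6 > 4 → no swap
j=2: data[2]=7 > 4 → no swap
j=3: data[3]=6 > 4 → no swap
j=4: data[4]=5 > 4 → no swap
j=5: data[5]=7 > 4 → no swap
j=6: data[6]=6 > 4 → no swap
j=7: data[7]=5 > 4 → no swap
j=8: data[8]=6 > 4 → no swap
j=9: data[9]=3 ≤ 4 → i=0, swap data[0],data[9] → 3 6 7 6 5 7 6 5 6 5 4
final swap data[1],data[10] → 3 4 7 6 5 7 6 5 6 5 6; return 1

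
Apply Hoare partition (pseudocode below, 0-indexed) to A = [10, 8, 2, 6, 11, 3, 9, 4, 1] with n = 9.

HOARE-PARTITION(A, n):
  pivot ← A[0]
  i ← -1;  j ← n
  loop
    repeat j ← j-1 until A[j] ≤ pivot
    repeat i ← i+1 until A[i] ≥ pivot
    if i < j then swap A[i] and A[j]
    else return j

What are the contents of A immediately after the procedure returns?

pivot = A[0] = 10; i = -1, j = 9
j→8 (A[8]=1≤10), i→0 (A[0]=10≥10); i<j, swap → [1, 8, 2, 6, 11, 3, 9, 4, 10]
j→7 (A[7]=4≤10), i→4 (A[4]=11≥10); i<j, swap → [1, 8, 2, 6, 4, 3, 9, 11, 10]
j→6, i→7; i≥j, return j=6. A = [1, 8, 2, 6, 4, 3, 9, 11, 10]

[1, 8, 2, 6, 4, 3, 9, 11, 10]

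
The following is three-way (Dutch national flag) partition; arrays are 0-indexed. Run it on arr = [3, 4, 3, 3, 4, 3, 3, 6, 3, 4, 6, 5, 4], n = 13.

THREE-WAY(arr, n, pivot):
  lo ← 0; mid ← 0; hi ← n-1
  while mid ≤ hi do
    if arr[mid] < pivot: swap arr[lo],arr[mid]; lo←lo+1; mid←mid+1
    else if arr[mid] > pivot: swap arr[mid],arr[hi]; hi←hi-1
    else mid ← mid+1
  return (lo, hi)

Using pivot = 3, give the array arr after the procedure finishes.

[3, 3, 3, 3, 3, 3, 6, 4, 4, 6, 5, 4, 4]

pivot = 3; lo=0, mid=0, hi=12
arr[mid]=3=3: mid=1
arr[mid]=4>3: swap arr[1],arr[12]; hi=11 → [3, 4, 3, 3, 4, 3, 3, 6, 3, 4, 6, 5, 4]
arr[mid]=4>3: swap arr[1],arr[11]; hi=10 → [3, 5, 3, 3, 4, 3, 3, 6, 3, 4, 6, 4, 4]
arr[mid]=5>3: swap arr[1],arr[10]; hi=9 → [3, 6, 3, 3, 4, 3, 3, 6, 3, 4, 5, 4, 4]
arr[mid]=6>3: swap arr[1],arr[9]; hi=8 → [3, 4, 3, 3, 4, 3, 3, 6, 3, 6, 5, 4, 4]
arr[mid]=4>3: swap arr[1],arr[8]; hi=7 → [3, 3, 3, 3, 4, 3, 3, 6, 4, 6, 5, 4, 4]
arr[mid]=3=3: mid=2
arr[mid]=3=3: mid=3
arr[mid]=3=3: mid=4
arr[mid]=4>3: swap arr[4],arr[7]; hi=6 → [3, 3, 3, 3, 6, 3, 3, 4, 4, 6, 5, 4, 4]
arr[mid]=6>3: swap arr[4],arr[6]; hi=5 → [3, 3, 3, 3, 3, 3, 6, 4, 4, 6, 5, 4, 4]
arr[mid]=3=3: mid=5
arr[mid]=3=3: mid=6
end: lo=0, hi=5; arr = [3, 3, 3, 3, 3, 3, 6, 4, 4, 6, 5, 4, 4]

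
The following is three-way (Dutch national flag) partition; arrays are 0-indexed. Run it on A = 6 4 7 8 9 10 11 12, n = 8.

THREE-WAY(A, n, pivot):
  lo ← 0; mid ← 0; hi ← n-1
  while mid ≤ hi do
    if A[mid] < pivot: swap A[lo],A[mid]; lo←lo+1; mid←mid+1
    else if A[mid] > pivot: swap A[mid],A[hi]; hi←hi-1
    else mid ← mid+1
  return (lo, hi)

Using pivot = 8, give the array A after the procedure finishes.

6 4 7 8 10 11 12 9

pivot = 8; lo=0, mid=0, hi=7
A[mid]=6<8: swap A[0],A[0]; lo=1,mid=1 → 6 4 7 8 9 10 11 12
A[mid]=4<8: swap A[1],A[1]; lo=2,mid=2 → 6 4 7 8 9 10 11 12
A[mid]=7<8: swap A[2],A[2]; lo=3,mid=3 → 6 4 7 8 9 10 11 12
A[mid]=8=8: mid=4
A[mid]=9>8: swap A[4],A[7]; hi=6 → 6 4 7 8 12 10 11 9
A[mid]=12>8: swap A[4],A[6]; hi=5 → 6 4 7 8 11 10 12 9
A[mid]=11>8: swap A[4],A[5]; hi=4 → 6 4 7 8 10 11 12 9
A[mid]=10>8: swap A[4],A[4]; hi=3 → 6 4 7 8 10 11 12 9
end: lo=3, hi=3; A = 6 4 7 8 10 11 12 9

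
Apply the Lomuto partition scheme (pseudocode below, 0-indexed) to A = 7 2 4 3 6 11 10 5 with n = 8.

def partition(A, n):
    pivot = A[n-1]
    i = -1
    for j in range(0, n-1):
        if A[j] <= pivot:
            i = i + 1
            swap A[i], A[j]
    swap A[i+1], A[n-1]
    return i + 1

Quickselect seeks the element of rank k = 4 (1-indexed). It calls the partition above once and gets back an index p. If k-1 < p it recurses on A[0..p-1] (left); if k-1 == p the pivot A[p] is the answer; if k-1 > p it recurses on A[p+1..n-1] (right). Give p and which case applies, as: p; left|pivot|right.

3; pivot

pivot = A[7] = 5; i = -1
j=0: A[0]=7 > 5 → no swap
j=1: A[1]=2 ≤ 5 → i=0, swap A[0],A[1] → 2 7 4 3 6 11 10 5
j=2: A[2]=4 ≤ 5 → i=1, swap A[1],A[2] → 2 4 7 3 6 11 10 5
j=3: A[3]=3 ≤ 5 → i=2, swap A[2],A[3] → 2 4 3 7 6 11 10 5
j=4: A[4]=6 > 5 → no swap
j=5: A[5]=11 > 5 → no swap
j=6: A[6]=10 > 5 → no swap
final swap A[3],A[7] → 2 4 3 5 6 11 10 7; return 3
p = 3; k-1 = 3 == 3 ⇒ pivot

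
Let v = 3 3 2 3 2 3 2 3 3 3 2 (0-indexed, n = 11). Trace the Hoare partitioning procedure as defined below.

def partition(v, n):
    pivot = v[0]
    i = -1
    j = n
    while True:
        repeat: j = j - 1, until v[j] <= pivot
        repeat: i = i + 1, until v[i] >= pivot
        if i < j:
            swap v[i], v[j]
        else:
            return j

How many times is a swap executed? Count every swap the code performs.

4

pivot = v[0] = 3; i = -1, j = 11
j→10 (v[10]=2≤3), i→0 (v[0]=3≥3); i<j, swap → 2 3 2 3 2 3 2 3 3 3 3
j→9 (v[9]=3≤3), i→1 (v[1]=3≥3); i<j, swap → 2 3 2 3 2 3 2 3 3 3 3
j→8 (v[8]=3≤3), i→3 (v[3]=3≥3); i<j, swap → 2 3 2 3 2 3 2 3 3 3 3
j→7 (v[7]=3≤3), i→5 (v[5]=3≥3); i<j, swap → 2 3 2 3 2 3 2 3 3 3 3
j→6, i→7; i≥j, return j=6. v = 2 3 2 3 2 3 2 3 3 3 3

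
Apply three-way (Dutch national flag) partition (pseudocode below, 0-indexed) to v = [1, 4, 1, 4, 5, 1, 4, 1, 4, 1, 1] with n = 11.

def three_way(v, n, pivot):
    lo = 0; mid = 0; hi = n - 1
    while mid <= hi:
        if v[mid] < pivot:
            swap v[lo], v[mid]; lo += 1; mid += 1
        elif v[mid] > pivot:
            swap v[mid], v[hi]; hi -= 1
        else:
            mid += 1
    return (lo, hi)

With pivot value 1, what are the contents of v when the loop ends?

lo=0 mid=0 hi=10
1=1: mid=1
4>1: swap(1,10), hi=9 ⇒ [1, 1, 1, 4, 5, 1, 4, 1, 4, 1, 4]
1=1: mid=2
1=1: mid=3
4>1: swap(3,9), hi=8 ⇒ [1, 1, 1, 1, 5, 1, 4, 1, 4, 4, 4]
1=1: mid=4
5>1: swap(4,8), hi=7 ⇒ [1, 1, 1, 1, 4, 1, 4, 1, 5, 4, 4]
4>1: swap(4,7), hi=6 ⇒ [1, 1, 1, 1, 1, 1, 4, 4, 5, 4, 4]
1=1: mid=5
1=1: mid=6
4>1: swap(6,6), hi=5 ⇒ [1, 1, 1, 1, 1, 1, 4, 4, 5, 4, 4]
done. lo=0 hi=5; v=[1, 1, 1, 1, 1, 1, 4, 4, 5, 4, 4]

[1, 1, 1, 1, 1, 1, 4, 4, 5, 4, 4]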